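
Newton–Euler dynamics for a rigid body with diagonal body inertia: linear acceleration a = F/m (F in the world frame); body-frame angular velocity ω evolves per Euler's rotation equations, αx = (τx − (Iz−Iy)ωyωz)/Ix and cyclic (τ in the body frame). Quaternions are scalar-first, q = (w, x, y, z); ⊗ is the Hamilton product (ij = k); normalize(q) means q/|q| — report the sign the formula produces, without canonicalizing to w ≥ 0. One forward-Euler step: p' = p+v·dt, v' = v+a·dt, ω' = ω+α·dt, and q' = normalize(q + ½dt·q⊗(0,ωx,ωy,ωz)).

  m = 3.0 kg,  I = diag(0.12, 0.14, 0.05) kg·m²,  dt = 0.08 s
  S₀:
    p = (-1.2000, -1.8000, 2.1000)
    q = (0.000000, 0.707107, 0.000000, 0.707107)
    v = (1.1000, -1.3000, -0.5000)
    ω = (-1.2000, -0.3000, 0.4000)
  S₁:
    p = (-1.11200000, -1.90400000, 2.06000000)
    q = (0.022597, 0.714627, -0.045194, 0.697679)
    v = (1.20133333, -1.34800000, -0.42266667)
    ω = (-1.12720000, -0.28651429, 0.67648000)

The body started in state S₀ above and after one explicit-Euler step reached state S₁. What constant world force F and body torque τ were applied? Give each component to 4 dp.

F = (3.8000, -1.8000, 2.9000)
τ = (0.1200, -0.0100, 0.1800)

Δω = ω₁−ω₀ = (0.07280000, 0.01348571, 0.27648000)
applied torque τ = (0.1200, -0.0100, 0.1800)
velocity change Δv = (0.10133333, -0.04800000, 0.07733333)
m·(v₁−v₀)/dt = (3.8000, -1.8000, 2.9000)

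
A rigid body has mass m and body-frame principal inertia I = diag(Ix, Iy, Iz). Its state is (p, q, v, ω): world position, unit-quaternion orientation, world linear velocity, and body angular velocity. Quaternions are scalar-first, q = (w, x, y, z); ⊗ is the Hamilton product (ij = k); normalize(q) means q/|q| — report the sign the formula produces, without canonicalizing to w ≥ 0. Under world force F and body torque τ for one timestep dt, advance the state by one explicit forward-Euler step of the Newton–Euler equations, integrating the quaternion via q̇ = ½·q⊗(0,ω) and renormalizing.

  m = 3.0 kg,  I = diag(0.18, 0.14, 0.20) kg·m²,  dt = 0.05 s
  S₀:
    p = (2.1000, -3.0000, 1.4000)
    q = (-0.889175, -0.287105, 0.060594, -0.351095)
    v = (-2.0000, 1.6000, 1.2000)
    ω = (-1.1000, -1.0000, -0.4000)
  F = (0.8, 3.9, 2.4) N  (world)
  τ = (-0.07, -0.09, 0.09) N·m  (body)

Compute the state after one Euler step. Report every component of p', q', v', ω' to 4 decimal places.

p' = (2.0000, -2.9200, 1.4600)
q' = (-0.8984, -0.2718, 0.0895, -0.3331)
v' = (-1.9867, 1.6650, 1.2400)
ω' = (-1.1261, -1.0290, -0.3665)

ω×(Iω) gyroscopic = (0.0240, -0.0088, -0.0440)
angular accel α = (-0.5222, -0.5800, 0.6700)
ω' = ω + α·dt = (-1.1261, -1.0290, -0.3665)
q⊗(0,ω) = (-0.3956595, 0.6027599, 1.1605375, 0.7094284)
q' = normalize(q + ½dt·q⊗(0,ω)) = (-0.8984, -0.2718, 0.0895, -0.3331)
linear accel F/m = (0.2667, 1.3000, 0.8000)
p' = p + v·dt = (2.0000, -2.9200, 1.4600)
v' = v + a·dt = (-1.9867, 1.6650, 1.2400)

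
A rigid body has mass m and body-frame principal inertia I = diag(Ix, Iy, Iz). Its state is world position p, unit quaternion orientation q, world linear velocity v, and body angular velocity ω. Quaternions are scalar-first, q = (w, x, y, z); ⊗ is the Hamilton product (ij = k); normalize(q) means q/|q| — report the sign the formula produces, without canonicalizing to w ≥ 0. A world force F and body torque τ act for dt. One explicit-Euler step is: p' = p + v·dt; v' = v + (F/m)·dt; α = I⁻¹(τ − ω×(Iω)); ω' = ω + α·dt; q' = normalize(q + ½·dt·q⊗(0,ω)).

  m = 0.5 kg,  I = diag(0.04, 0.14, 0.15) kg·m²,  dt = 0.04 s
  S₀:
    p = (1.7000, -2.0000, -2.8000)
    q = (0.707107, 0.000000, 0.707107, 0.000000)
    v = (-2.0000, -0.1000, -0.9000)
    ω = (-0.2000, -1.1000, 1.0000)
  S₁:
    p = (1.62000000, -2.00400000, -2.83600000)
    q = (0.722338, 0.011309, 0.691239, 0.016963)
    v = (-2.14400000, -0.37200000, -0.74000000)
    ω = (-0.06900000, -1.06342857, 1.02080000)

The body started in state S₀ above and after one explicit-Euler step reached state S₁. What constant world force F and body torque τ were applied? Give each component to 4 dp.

F = (-1.8000, -3.4000, 2.0000)
τ = (0.1200, 0.1500, 0.1000)

Δv = v₁−v₀ = (-0.14400000, -0.27200000, 0.16000000)
applied force F = (-1.8000, -3.4000, 2.0000)
Δω = ω₁−ω₀ = (0.13100000, 0.03657143, 0.02080000)
I·α + gyro = (0.1200, 0.1500, 0.1000)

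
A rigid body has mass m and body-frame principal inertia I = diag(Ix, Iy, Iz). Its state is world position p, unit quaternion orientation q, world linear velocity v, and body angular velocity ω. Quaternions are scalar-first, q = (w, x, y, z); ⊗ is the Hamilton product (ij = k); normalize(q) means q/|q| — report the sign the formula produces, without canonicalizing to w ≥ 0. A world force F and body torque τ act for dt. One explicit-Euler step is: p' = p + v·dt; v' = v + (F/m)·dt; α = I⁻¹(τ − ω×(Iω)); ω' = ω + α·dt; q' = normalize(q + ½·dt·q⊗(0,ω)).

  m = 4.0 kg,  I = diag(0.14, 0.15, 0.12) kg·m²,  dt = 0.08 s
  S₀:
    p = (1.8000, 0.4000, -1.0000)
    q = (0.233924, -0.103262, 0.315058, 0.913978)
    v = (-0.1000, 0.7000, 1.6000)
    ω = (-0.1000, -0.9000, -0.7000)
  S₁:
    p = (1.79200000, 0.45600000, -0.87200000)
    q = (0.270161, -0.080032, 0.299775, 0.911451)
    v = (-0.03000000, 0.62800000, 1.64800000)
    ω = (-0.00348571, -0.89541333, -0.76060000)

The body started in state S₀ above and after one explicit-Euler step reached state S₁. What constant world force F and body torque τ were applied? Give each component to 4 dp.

F = (3.5000, -3.6000, 2.4000)
τ = (0.1500, 0.0100, -0.0900)

Δω = ω₁−ω₀ = (0.09651429, 0.00458667, -0.06060000)
precession coupling = (-0.0189, 0.0014, 0.0009)
I·α + gyro = (0.1500, 0.0100, -0.0900)
velocity change Δv = (0.07000000, -0.07200000, 0.04800000)
applied force F = (3.5000, -3.6000, 2.4000)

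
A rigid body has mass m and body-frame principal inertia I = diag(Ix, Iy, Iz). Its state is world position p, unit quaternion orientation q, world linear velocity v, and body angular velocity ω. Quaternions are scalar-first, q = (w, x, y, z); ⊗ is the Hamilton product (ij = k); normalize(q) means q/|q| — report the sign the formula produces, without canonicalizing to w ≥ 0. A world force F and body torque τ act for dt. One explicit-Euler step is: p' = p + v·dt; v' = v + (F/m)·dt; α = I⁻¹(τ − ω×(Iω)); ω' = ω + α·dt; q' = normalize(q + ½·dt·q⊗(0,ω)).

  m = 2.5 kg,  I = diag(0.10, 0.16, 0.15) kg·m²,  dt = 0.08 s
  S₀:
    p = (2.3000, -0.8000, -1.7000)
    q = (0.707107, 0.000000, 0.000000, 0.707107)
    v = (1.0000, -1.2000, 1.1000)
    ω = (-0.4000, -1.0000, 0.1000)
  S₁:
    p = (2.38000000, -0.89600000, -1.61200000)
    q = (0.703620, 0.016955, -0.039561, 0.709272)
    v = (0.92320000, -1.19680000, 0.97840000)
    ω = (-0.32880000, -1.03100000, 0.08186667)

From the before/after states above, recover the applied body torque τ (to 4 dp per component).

τ = (0.0900, -0.0600, -0.0100)

ω₁ − ω₀ = (0.07120000, -0.03100000, -0.01813333)
gyro term ω₀×Iω₀ = (0.0010, 0.0020, 0.0240)
τ = I·(Δω/dt) + ω₀×(Iω₀) = (0.0900, -0.0600, -0.0100)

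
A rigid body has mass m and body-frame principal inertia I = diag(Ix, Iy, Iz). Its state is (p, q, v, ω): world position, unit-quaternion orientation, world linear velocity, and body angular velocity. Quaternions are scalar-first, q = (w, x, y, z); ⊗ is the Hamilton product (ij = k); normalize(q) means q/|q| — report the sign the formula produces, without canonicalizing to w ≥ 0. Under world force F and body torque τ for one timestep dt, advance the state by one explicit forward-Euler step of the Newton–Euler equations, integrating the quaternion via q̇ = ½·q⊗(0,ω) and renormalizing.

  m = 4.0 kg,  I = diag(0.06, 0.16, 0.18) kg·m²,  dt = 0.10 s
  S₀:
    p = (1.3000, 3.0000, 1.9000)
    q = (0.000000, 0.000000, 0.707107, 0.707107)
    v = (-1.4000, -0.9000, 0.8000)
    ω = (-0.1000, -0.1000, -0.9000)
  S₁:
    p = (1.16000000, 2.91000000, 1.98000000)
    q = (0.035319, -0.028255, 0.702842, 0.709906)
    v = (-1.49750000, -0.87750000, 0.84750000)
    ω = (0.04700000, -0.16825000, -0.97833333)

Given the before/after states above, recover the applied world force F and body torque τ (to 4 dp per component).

F = (-3.9000, 0.9000, 1.9000)
τ = (0.0900, -0.1200, -0.1400)

velocity change Δv = (-0.09750000, 0.02250000, 0.04750000)
m·(v₁−v₀)/dt = (-3.9000, 0.9000, 1.9000)
ω₁ − ω₀ = (0.14700000, -0.06825000, -0.07833333)
gyro term ω₀×Iω₀ = (0.0018, -0.0108, 0.0010)
τ = I·(Δω/dt) + ω₀×(Iω₀) = (0.0900, -0.1200, -0.1400)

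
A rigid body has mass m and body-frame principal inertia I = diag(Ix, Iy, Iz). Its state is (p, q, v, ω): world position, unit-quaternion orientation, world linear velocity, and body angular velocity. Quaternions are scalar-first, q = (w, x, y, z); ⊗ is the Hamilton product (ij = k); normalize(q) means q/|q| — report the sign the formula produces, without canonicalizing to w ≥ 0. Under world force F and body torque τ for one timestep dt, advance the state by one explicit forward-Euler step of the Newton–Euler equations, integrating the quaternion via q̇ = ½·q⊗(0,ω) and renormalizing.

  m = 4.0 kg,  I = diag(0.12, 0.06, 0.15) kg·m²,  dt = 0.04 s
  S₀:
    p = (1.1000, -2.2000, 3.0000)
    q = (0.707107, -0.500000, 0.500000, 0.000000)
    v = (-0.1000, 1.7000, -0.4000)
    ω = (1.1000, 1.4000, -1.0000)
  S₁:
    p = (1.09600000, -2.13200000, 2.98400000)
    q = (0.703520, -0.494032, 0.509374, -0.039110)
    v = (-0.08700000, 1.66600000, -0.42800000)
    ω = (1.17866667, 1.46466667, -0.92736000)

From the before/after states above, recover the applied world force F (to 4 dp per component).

F = (1.3000, -3.4000, -2.8000)

v₁ − v₀ = (0.01300000, -0.03400000, -0.02800000)
applied force F = (1.3000, -3.4000, -2.8000)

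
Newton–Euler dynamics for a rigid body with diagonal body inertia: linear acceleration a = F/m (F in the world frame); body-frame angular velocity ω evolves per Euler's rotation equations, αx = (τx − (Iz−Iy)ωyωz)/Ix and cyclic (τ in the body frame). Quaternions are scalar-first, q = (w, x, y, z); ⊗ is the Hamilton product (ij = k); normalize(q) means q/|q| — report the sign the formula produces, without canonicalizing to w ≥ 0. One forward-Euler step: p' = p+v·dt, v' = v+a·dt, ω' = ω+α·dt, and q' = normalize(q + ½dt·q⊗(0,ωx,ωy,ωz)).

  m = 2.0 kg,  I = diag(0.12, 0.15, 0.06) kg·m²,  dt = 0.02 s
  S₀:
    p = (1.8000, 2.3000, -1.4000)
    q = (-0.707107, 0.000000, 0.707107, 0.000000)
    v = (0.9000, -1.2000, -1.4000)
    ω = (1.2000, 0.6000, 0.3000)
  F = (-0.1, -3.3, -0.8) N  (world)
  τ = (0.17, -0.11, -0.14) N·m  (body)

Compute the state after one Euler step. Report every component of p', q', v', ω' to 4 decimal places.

ω×(Iω) gyroscopic = (-0.0162, 0.0216, 0.0216)
(τ − ω×Iω)/I = (1.5517, -0.8773, -2.6933)
new body rate ω' = (1.2310, 0.5825, 0.2461)
2q̇ = q⊗(0,ω) = (-0.4242642, -0.6363963, -0.4242642, -1.0606605)
q' = normalize(q + ½dt·q⊗(0,ω)) = (-0.7113, -0.0064, 0.7028, -0.0106)
p + v·dt = (1.8180, 2.2760, -1.4280)
v' = v + a·dt = (0.8990, -1.2330, -1.4080)

p' = (1.8180, 2.2760, -1.4280)
q' = (-0.7113, -0.0064, 0.7028, -0.0106)
v' = (0.8990, -1.2330, -1.4080)
ω' = (1.2310, 0.5825, 0.2461)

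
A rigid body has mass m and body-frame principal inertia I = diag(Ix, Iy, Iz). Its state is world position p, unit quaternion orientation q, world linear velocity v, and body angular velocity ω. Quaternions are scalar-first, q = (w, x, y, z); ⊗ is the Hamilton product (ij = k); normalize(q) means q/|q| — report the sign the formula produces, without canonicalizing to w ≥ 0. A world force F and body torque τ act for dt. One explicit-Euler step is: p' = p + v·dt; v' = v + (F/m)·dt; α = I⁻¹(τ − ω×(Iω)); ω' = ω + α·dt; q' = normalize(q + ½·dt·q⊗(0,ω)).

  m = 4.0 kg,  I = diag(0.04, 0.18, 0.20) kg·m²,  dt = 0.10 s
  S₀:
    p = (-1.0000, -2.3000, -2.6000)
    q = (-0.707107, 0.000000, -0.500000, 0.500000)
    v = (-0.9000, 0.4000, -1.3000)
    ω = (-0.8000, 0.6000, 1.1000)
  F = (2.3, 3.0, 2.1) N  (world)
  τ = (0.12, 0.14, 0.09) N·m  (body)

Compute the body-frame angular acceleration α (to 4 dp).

ω×(Iω) gyroscopic = (0.0132, 0.1408, -0.0672)
angular accel α = (2.6700, -0.0044, 0.7860)

α = (2.6700, -0.0044, 0.7860)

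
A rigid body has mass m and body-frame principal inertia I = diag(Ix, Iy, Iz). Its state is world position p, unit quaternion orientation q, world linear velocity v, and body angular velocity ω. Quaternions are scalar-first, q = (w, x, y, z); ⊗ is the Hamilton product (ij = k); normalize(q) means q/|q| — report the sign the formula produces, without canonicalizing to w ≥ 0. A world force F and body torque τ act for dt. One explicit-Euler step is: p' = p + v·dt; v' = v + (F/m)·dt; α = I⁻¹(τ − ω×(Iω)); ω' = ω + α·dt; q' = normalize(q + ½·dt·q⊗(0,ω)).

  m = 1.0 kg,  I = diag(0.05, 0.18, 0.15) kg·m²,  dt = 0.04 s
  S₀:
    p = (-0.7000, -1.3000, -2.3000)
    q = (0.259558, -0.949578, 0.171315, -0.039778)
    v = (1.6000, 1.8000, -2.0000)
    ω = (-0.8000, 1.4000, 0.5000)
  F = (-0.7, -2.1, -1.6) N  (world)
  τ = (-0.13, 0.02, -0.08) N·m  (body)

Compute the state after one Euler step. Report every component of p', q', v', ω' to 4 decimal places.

a = F/m = (-0.7000, -2.1000, -1.6000)
p + v·dt = (-0.6360, -1.2280, -2.3800)
new velocity v' = (1.5720, 1.7160, -2.0640)
ω×(Iω) gyroscopic = (-0.0210, 0.0400, -0.1456)
α = I⁻¹(τ − ω×Iω) = (-2.1800, -0.1111, 0.4373)
ω' = ω + α·dt = (-0.8872, 1.3956, 0.5175)
q⊗(0,ω) = (-0.9796144, -0.0662997, 0.8699926, -1.0625782)
updated quaternion q' = (0.2398, -0.9504, 0.1886, -0.0610)

p' = (-0.6360, -1.2280, -2.3800)
q' = (0.2398, -0.9504, 0.1886, -0.0610)
v' = (1.5720, 1.7160, -2.0640)
ω' = (-0.8872, 1.3956, 0.5175)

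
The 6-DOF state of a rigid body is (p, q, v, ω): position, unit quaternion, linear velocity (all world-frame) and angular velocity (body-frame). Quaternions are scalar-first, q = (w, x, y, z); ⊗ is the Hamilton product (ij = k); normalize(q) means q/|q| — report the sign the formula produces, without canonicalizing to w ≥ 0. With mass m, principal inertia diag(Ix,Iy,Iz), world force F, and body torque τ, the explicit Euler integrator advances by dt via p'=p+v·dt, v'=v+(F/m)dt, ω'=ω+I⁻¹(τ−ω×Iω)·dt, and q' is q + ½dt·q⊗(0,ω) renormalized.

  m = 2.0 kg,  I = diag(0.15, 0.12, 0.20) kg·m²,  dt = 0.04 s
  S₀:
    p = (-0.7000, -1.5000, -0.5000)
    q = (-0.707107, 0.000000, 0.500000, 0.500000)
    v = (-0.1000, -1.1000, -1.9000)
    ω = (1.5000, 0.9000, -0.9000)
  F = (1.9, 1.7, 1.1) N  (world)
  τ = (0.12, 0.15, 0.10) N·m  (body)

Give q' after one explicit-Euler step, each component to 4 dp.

q' = (-0.7066, -0.0392, 0.5019, 0.4973)

q⊗(0,ω) = (0.0000000, -1.9606605, 0.1136037, -0.1136037)
q + ½dt·q⊗(0,ω), renormalized = (-0.7066, -0.0392, 0.5019, 0.4973)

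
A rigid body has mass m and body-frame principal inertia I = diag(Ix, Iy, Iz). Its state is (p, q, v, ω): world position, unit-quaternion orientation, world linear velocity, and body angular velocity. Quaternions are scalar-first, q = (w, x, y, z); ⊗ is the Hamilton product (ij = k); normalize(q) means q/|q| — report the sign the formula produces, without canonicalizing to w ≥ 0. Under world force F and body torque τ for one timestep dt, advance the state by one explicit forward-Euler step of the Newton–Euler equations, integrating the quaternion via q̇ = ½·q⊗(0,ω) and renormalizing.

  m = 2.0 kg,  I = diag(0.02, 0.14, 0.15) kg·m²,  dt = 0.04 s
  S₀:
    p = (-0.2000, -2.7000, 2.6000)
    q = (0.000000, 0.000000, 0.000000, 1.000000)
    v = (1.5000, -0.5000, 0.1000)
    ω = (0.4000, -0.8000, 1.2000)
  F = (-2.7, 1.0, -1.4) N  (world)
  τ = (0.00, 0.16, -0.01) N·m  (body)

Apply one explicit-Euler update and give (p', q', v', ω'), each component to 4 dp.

p' = (-0.1400, -2.7200, 2.6040)
q' = (-0.0240, 0.0160, 0.0080, 0.9996)
v' = (1.4460, -0.4800, 0.0720)
ω' = (0.4192, -0.7365, 1.2076)

ω×(Iω) gyroscopic = (-0.0096, -0.0624, -0.0384)
α = I⁻¹(τ − ω×Iω) = (0.4800, 1.5886, 0.1893)
new body rate ω' = (0.4192, -0.7365, 1.2076)
Hamilton product q⊗(0,ω) = (-1.2000000, 0.8000000, 0.4000000, 0.0000000)
q' = normalize(q + ½dt·q⊗(0,ω)) = (-0.0240, 0.0160, 0.0080, 0.9996)
new position p' = (-0.1400, -2.7200, 2.6040)
new velocity v' = (1.4460, -0.4800, 0.0720)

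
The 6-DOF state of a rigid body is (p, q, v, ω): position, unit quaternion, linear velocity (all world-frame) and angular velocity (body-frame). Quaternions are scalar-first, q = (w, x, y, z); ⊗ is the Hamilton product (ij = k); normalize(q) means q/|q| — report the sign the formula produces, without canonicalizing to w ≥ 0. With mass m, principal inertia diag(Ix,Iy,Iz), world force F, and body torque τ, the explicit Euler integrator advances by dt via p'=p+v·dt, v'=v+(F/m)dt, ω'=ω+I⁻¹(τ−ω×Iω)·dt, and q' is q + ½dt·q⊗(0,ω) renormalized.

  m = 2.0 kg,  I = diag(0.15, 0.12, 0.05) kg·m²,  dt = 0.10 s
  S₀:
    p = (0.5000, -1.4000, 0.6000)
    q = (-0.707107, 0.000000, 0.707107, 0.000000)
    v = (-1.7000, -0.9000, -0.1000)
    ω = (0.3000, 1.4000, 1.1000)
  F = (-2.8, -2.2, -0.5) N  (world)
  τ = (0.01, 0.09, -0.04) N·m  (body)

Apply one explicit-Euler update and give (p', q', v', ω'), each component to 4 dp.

new position p' = (0.3300, -1.4900, 0.5900)
new velocity v' = (-1.8400, -1.0100, -0.1250)
precession coupling ω×(Iω) = (-0.1078, 0.0330, -0.0126)
(τ − ω×Iω)/I = (0.7853, 0.4750, -0.5480)
ω' = ω + α·dt = (0.3785, 1.4475, 1.0452)
Hamilton product q⊗(0,ω) = (-0.9899498, 0.5656856, -0.9899498, -0.9899498)
q' = normalize(q + ½dt·q⊗(0,ω)) = (-0.7535, 0.0282, 0.6549, -0.0493)

p' = (0.3300, -1.4900, 0.5900)
q' = (-0.7535, 0.0282, 0.6549, -0.0493)
v' = (-1.8400, -1.0100, -0.1250)
ω' = (0.3785, 1.4475, 1.0452)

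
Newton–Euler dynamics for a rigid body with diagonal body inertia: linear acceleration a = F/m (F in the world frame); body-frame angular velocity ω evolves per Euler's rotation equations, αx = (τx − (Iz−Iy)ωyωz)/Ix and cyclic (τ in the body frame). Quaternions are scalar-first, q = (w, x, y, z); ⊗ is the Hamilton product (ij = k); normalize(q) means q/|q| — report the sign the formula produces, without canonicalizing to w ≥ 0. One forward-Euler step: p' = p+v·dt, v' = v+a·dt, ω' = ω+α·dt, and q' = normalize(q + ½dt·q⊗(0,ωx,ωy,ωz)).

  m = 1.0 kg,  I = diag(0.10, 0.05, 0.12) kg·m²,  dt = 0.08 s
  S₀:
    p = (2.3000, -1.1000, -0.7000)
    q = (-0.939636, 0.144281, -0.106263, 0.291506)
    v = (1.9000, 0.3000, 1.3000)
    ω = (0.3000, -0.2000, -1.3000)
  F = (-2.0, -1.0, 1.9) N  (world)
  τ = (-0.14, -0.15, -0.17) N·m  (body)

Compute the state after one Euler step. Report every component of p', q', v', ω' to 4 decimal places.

gyro term ω×Iω = (0.0182, 0.0078, 0.0030)
(τ − ω×Iω)/I = (-1.5820, -3.1560, -1.4417)
ω + α·dt = (0.1734, -0.4525, -1.4153)
Hamilton product q⊗(0,ω) = (0.3144209, -0.0854477, 0.4629443, 1.2245495)
q + ½dt·q⊗(0,ω), renormalized = (-0.9257, 0.1407, -0.0876, 0.3400)
p' = p + v·dt = (2.4520, -1.0760, -0.5960)
v' = v + a·dt = (1.7400, 0.2200, 1.4520)

p' = (2.4520, -1.0760, -0.5960)
q' = (-0.9257, 0.1407, -0.0876, 0.3400)
v' = (1.7400, 0.2200, 1.4520)
ω' = (0.1734, -0.4525, -1.4153)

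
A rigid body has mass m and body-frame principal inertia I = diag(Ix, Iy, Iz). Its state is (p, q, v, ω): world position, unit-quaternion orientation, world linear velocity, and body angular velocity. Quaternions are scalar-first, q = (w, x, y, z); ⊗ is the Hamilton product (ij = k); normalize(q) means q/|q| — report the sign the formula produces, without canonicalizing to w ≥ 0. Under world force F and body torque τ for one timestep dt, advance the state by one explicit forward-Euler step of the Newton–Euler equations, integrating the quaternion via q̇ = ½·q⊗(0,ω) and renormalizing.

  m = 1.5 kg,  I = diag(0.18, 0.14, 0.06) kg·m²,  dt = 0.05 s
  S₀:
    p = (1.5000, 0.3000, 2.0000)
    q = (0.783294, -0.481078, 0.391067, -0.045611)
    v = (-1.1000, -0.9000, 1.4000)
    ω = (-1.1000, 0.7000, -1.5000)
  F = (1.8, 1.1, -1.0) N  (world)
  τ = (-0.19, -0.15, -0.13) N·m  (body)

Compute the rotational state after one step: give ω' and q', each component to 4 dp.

ω×(Iω) gyroscopic = (0.0840, 0.1980, 0.0308)
α = I⁻¹(τ − ω×Iω) = (-1.5222, -2.4857, -2.6800)
new body rate ω' = (-1.1761, 0.5757, -1.6340)
Hamilton product q⊗(0,ω) = (-0.8713492, -1.4162962, -0.1231391, -1.0815219)
updated quaternion q' = (0.7606, -0.5158, 0.3875, -0.0726)

ω' = (-1.1761, 0.5757, -1.6340)
q' = (0.7606, -0.5158, 0.3875, -0.0726)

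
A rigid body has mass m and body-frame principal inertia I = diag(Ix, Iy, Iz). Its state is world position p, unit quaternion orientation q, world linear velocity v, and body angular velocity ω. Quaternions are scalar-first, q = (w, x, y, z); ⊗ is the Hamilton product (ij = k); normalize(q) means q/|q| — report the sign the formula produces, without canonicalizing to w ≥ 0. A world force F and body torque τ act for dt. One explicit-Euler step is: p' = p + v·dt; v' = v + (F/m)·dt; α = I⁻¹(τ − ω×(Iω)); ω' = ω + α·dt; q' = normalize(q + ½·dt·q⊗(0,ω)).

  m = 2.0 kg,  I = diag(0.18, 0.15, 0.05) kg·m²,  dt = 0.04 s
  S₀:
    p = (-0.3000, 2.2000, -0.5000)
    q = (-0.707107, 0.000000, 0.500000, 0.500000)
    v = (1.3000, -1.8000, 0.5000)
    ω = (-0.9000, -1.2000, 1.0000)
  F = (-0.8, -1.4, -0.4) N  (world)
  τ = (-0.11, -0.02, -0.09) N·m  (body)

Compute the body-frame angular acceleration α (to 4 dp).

α = (-1.2778, 0.6467, -1.1520)

ω×(Iω) gyroscopic = (0.1200, -0.1170, -0.0324)
(τ − ω×Iω)/I = (-1.2778, 0.6467, -1.1520)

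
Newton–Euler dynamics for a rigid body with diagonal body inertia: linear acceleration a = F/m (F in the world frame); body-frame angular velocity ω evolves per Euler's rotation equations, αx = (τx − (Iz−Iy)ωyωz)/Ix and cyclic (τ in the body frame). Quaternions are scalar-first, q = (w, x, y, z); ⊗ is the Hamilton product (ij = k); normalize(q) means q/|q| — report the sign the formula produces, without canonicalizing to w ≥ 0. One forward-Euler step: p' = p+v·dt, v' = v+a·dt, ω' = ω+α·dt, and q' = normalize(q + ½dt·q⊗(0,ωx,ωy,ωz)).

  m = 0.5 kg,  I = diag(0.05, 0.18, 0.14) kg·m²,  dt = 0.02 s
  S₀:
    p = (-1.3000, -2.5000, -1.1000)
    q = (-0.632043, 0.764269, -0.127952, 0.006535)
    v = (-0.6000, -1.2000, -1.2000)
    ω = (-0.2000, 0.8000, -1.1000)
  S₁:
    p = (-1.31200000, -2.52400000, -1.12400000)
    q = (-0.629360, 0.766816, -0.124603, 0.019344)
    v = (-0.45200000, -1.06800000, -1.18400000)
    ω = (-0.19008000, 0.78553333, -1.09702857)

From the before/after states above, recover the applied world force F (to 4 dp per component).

F = (3.7000, 3.3000, 0.4000)

v₁ − v₀ = (0.14800000, 0.13200000, 0.01600000)
applied force F = (3.7000, 3.3000, 0.4000)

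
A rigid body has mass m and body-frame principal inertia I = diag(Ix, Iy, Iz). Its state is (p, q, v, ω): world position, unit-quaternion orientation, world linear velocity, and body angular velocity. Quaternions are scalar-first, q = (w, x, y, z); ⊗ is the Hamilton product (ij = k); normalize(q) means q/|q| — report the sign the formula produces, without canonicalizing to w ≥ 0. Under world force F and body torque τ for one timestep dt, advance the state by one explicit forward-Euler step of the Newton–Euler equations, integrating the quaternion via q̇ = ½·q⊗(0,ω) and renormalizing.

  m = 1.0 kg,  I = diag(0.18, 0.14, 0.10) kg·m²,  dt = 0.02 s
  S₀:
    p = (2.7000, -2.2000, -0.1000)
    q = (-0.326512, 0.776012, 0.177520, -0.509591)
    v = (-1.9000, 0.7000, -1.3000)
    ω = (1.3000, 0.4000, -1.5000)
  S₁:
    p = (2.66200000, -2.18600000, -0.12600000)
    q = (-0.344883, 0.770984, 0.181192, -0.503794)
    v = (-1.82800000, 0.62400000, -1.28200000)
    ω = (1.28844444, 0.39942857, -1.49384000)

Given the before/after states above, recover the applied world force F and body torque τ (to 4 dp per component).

F = (3.6000, -3.8000, 0.9000)
τ = (-0.0800, -0.1600, 0.0100)

v₁ − v₀ = (0.07200000, -0.07600000, 0.01800000)
m·(v₁−v₀)/dt = (3.6000, -3.8000, 0.9000)
Δω = ω₁−ω₀ = (-0.01155556, -0.00057143, 0.00616000)
applied torque τ = (-0.0800, -0.1600, 0.0100)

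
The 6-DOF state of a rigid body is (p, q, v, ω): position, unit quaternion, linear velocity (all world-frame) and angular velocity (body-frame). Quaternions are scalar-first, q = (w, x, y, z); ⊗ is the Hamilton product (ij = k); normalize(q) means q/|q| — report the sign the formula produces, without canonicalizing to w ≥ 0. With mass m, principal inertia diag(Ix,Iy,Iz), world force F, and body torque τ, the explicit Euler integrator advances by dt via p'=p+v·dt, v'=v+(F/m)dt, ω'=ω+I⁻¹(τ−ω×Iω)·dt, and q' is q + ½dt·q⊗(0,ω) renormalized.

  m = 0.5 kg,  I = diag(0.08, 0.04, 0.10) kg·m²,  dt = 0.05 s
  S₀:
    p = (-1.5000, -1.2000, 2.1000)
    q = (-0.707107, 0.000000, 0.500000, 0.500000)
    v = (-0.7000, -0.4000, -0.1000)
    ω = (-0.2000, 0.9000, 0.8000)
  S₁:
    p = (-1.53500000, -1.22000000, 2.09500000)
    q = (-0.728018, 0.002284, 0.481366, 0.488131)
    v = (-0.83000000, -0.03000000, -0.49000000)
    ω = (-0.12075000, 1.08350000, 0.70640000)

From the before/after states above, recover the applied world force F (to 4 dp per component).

Δv = v₁−v₀ = (-0.13000000, 0.37000000, -0.39000000)
m·(v₁−v₀)/dt = (-1.3000, 3.7000, -3.9000)

F = (-1.3000, 3.7000, -3.9000)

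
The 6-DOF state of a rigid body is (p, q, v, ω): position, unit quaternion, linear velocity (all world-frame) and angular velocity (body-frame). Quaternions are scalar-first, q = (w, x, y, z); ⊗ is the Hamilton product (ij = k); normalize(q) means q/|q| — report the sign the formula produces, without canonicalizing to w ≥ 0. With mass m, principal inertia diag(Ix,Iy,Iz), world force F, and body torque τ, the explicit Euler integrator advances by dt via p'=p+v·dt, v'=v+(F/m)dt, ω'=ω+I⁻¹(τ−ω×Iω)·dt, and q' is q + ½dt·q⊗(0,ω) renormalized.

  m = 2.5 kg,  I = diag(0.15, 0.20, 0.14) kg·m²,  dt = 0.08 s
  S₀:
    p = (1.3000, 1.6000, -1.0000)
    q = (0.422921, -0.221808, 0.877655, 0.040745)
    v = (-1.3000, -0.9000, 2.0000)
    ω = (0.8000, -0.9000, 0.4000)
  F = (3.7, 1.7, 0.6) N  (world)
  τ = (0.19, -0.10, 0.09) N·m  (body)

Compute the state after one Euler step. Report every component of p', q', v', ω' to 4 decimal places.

a = (1.4800, 0.6800, 0.2400)
p + v·dt = (1.1960, 1.5280, -0.8400)
new velocity v' = (-1.1816, -0.8456, 2.0192)
(τ − ω×Iω)/I = (1.1227, -0.5160, 0.9000)
new body rate ω' = (0.8898, -0.9413, 0.4720)
q⊗(0,ω) = (0.9510379, 0.7260693, -0.2593097, -0.3333284)
q + ½dt·q⊗(0,ω), renormalized = (0.4604, -0.1925, 0.8662, 0.0274)

p' = (1.1960, 1.5280, -0.8400)
q' = (0.4604, -0.1925, 0.8662, 0.0274)
v' = (-1.1816, -0.8456, 2.0192)
ω' = (0.8898, -0.9413, 0.4720)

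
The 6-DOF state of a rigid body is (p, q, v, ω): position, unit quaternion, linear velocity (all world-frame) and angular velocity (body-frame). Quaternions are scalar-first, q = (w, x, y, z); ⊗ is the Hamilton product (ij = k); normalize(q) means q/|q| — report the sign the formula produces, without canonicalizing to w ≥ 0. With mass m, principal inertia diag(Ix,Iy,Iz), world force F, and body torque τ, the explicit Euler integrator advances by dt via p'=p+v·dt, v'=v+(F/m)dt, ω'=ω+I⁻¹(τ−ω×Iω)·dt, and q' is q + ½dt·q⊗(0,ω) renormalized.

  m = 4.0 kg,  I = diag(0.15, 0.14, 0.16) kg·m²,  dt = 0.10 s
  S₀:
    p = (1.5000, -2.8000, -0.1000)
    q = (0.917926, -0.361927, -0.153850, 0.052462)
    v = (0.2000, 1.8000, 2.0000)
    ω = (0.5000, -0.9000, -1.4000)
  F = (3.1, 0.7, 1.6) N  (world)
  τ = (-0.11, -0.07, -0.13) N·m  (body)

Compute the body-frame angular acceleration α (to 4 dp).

precession coupling ω×(Iω) = (0.0252, 0.0070, 0.0045)
angular accel α = (-0.9013, -0.5500, -0.8406)

α = (-0.9013, -0.5500, -0.8406)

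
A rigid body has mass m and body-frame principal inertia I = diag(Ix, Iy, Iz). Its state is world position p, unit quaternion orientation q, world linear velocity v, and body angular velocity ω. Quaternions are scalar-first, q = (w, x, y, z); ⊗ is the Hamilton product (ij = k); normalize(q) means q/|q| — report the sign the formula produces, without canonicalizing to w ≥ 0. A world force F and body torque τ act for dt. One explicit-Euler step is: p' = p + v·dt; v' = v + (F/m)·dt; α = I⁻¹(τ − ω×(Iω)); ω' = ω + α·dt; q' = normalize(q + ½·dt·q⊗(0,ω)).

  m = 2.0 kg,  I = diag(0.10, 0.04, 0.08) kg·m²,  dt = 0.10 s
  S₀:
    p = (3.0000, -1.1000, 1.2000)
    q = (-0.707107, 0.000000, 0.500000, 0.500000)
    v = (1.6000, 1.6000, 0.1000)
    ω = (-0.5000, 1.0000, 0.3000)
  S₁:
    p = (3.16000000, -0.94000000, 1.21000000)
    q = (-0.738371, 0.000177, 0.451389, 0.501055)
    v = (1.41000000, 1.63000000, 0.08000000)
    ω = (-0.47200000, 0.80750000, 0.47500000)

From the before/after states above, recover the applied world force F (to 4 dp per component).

Δv = v₁−v₀ = (-0.19000000, 0.03000000, -0.02000000)
m·(v₁−v₀)/dt = (-3.8000, 0.6000, -0.4000)

F = (-3.8000, 0.6000, -0.4000)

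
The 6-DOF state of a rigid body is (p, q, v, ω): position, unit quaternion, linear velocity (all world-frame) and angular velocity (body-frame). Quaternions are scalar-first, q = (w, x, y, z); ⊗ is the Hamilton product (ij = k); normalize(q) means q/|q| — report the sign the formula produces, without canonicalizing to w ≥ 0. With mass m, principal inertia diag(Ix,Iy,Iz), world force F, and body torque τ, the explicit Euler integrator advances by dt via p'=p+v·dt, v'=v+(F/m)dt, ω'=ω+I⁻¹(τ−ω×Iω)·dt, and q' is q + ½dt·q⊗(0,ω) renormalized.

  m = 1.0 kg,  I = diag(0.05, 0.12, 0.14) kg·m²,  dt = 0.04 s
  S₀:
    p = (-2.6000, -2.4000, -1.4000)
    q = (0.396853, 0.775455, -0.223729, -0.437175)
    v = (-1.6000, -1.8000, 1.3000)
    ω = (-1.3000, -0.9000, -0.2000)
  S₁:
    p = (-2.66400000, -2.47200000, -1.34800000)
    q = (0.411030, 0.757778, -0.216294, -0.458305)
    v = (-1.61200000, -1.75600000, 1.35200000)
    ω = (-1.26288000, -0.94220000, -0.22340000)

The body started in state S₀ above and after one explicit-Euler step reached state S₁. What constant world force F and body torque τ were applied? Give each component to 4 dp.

ω₁ − ω₀ = (0.03712000, -0.04220000, -0.02340000)
precession coupling = (0.0036, -0.0234, 0.0819)
τ = I·(Δω/dt) + ω₀×(Iω₀) = (0.0500, -0.1500, 0.0000)
v₁ − v₀ = (-0.01200000, 0.04400000, 0.05200000)
applied force F = (-0.3000, 1.1000, 1.3000)

F = (-0.3000, 1.1000, 1.3000)
τ = (0.0500, -0.1500, 0.0000)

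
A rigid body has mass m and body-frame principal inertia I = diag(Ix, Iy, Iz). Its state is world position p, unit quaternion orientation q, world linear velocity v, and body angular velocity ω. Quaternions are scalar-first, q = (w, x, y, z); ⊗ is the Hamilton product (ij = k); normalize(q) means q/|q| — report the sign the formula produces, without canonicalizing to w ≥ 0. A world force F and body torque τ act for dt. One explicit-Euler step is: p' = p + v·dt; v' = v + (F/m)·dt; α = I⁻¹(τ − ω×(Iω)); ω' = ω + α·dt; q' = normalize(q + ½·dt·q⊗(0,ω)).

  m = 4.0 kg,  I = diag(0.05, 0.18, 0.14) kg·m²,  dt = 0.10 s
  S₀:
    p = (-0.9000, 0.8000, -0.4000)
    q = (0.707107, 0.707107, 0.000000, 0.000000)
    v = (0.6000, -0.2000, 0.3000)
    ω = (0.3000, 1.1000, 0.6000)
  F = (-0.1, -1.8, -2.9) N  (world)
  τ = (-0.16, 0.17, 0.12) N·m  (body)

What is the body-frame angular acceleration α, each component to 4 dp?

precession coupling ω×(Iω) = (-0.0264, -0.0162, 0.0429)
angular accel α = (-2.6720, 1.0344, 0.5507)

α = (-2.6720, 1.0344, 0.5507)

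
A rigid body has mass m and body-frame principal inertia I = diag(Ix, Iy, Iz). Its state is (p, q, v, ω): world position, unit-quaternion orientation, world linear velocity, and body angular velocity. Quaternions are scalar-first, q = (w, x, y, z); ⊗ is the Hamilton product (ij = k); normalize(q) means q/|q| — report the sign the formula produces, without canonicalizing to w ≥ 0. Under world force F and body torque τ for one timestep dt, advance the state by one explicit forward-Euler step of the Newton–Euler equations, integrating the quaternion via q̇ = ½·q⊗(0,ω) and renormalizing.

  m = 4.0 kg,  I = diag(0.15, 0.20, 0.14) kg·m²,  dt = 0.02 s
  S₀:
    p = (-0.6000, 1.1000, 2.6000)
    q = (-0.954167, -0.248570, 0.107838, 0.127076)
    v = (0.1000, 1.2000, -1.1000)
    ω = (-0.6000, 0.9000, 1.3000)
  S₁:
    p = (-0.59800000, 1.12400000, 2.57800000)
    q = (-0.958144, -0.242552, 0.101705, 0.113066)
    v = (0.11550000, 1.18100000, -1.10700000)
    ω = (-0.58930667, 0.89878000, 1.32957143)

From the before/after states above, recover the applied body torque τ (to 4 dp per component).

rate change Δω = (0.01069333, -0.00122000, 0.02957143)
ω₀×(Iω₀) = (-0.0702, -0.0078, -0.0270)
τ = I·(Δω/dt) + ω₀×(Iω₀) = (0.0100, -0.0200, 0.1800)

τ = (0.0100, -0.0200, 0.1800)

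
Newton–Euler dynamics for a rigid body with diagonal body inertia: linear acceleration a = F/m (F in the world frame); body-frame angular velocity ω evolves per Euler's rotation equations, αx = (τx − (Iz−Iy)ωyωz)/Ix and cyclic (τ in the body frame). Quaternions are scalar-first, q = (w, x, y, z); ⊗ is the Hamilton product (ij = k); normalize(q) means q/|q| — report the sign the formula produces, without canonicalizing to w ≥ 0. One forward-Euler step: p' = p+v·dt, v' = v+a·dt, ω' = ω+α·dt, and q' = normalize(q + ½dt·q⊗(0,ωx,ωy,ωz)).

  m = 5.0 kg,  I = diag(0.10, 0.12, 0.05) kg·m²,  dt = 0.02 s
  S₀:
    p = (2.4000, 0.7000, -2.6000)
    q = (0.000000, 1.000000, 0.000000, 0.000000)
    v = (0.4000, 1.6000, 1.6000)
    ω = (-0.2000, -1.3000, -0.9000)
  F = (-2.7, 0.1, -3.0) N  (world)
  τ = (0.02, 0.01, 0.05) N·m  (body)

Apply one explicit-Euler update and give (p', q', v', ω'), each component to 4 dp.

angular accel α = (1.0190, 0.0083, 0.8960)
ω' = ω + α·dt = (-0.1796, -1.2998, -0.8821)
2q̇ = q⊗(0,ω) = (0.2000000, 0.0000000, 0.9000000, -1.3000000)
q + ½dt·q⊗(0,ω), renormalized = (0.0020, 0.9999, 0.0090, -0.0130)
linear accel F/m = (-0.5400, 0.0200, -0.6000)
p' = p + v·dt = (2.4080, 0.7320, -2.5680)
v' = v + a·dt = (0.3892, 1.6004, 1.5880)

p' = (2.4080, 0.7320, -2.5680)
q' = (0.0020, 0.9999, 0.0090, -0.0130)
v' = (0.3892, 1.6004, 1.5880)
ω' = (-0.1796, -1.2998, -0.8821)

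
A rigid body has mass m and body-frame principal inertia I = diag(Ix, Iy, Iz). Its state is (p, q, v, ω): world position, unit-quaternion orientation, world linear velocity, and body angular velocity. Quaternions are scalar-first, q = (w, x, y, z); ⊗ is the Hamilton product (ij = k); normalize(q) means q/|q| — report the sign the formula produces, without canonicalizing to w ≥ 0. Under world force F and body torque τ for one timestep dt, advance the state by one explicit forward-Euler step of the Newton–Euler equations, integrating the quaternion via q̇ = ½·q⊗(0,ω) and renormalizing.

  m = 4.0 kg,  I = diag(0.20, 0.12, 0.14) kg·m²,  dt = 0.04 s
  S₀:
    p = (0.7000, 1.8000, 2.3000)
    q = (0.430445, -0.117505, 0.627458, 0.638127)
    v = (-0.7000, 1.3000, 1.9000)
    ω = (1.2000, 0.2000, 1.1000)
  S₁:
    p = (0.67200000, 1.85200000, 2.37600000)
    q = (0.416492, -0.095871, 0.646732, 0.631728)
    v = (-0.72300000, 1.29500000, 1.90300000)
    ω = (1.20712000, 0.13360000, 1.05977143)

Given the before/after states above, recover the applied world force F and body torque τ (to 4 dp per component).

F = (-2.3000, -0.5000, 0.3000)
τ = (0.0400, -0.1200, -0.1600)

ω₁ − ω₀ = (0.00712000, -0.06640000, -0.04022857)
I·α + gyro = (0.0400, -0.1200, -0.1600)
v₁ − v₀ = (-0.02300000, -0.00500000, 0.00300000)
m·(v₁−v₀)/dt = (-2.3000, -0.5000, 0.3000)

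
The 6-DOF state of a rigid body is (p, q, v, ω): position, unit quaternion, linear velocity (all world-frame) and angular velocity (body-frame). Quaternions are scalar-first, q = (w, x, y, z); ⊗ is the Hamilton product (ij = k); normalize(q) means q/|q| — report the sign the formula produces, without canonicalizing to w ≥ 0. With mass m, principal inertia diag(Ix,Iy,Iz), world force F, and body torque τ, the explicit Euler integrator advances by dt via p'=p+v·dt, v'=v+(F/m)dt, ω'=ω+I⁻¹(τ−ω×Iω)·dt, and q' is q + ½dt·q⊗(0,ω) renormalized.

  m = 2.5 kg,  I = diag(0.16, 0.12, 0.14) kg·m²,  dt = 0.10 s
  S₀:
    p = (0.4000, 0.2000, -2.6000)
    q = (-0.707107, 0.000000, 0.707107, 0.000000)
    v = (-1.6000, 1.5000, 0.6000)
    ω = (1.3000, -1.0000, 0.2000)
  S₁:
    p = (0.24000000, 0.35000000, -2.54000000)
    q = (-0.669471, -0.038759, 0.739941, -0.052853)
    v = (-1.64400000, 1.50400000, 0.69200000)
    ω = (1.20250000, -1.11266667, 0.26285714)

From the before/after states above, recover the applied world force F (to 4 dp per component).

F = (-1.1000, 0.1000, 2.3000)

v₁ − v₀ = (-0.04400000, 0.00400000, 0.09200000)
m·(v₁−v₀)/dt = (-1.1000, 0.1000, 2.3000)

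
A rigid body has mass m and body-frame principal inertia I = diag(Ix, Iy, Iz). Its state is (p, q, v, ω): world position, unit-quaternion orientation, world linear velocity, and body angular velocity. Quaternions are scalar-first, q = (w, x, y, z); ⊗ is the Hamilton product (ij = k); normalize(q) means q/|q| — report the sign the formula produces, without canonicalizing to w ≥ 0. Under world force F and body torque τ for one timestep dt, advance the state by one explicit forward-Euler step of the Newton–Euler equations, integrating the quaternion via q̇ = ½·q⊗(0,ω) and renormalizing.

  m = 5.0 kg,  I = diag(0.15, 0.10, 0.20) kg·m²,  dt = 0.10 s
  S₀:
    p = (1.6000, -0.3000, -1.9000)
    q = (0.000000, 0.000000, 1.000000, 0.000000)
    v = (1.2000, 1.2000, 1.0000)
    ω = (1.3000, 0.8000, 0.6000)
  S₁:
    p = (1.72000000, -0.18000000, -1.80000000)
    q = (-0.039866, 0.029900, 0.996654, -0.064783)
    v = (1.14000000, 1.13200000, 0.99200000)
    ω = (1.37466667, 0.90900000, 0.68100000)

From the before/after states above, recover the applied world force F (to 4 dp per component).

Δv = v₁−v₀ = (-0.06000000, -0.06800000, -0.00800000)
m·(v₁−v₀)/dt = (-3.0000, -3.4000, -0.4000)

F = (-3.0000, -3.4000, -0.4000)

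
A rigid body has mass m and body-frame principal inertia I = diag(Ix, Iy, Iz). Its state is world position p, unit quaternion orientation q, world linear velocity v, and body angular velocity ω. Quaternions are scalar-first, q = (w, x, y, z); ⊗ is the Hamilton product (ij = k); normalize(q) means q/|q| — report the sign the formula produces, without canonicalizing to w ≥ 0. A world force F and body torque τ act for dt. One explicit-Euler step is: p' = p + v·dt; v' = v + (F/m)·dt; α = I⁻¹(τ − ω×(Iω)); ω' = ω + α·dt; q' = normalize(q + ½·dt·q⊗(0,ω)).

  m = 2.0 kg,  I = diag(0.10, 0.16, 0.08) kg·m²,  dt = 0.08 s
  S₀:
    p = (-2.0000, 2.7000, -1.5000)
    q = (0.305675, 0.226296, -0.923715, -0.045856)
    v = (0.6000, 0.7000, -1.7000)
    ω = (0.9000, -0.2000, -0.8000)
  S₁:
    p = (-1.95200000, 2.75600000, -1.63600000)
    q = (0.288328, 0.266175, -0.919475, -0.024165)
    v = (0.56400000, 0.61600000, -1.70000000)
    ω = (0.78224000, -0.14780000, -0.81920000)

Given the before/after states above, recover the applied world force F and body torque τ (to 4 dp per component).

v₁ − v₀ = (-0.03600000, -0.08400000, 0.00000000)
applied force F = (-0.9000, -2.1000, 0.0000)
ω₁ − ω₀ = (-0.11776000, 0.05220000, -0.01920000)
τ = I·(Δω/dt) + ω₀×(Iω₀) = (-0.1600, 0.0900, -0.0300)

F = (-0.9000, -2.1000, 0.0000)
τ = (-0.1600, 0.0900, -0.0300)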